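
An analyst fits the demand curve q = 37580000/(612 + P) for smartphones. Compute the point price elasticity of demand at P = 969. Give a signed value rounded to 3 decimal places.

-0.613

dq/dP = −37580000/(612 + P)² = -15.0346. At P = 969, q = 23769.8.
Ed = (dq/dP)·(P/q) = (-15.0346) × (969/23769.8) = -0.61290…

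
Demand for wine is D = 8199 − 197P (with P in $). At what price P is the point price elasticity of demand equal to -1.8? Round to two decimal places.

26.76

Ed = −197P/(8199 − 197P). Set this equal to -1.8:
197P = 1.8·(8199 − 197P) ⇒ 197P(1 + 1.8) = 1.8·8199
P = 1.8·8199 / (197·2.8) = 26.7552…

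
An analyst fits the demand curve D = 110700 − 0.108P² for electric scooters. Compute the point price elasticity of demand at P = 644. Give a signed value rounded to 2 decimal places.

-1.36

dD/dP = −2·0.108·P = -139.104. At P = 644, D = 65908.512.
Ed = (dD/dP)·(P/D) = (-139.104) × (644/65908.512) = -1.3592…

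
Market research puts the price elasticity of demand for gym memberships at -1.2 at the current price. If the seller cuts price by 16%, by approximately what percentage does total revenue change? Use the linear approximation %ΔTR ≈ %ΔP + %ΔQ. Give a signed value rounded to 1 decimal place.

+3.2%

%ΔQ ≈ Ed × %ΔP = (-1.2) × (-16%) = +19.2000%
%ΔTR ≈ %ΔP + %ΔQ = (-16%) + (+19.2000%) = +3.2000%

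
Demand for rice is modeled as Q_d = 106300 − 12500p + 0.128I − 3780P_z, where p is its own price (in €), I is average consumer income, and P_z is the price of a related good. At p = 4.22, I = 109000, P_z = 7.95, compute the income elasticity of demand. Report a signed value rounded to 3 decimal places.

At the given values, Q_d = 106300 − 12500(4.22) + 0.128(109000) − 3780(7.95) = 37451.
∂Q_d/∂I = 0.128.
E = (0.128) × (109000/37451) = 0.37254…

0.373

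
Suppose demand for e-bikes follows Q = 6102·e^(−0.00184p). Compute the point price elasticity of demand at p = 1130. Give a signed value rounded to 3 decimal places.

dQ/dp = −0.00184·Q = -1.4038. At p = 1130, Q = 762.934.
Ed = (dQ/dp)·(p/Q) = (-1.4038) × (1130/762.934) = -2.0792

-2.079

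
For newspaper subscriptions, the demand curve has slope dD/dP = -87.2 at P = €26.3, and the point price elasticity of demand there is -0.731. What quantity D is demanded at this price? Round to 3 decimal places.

Ed = (dD/dP)·(P/D) ⇒ D = (dD/dP)·P/Ed = (-87.2)·26.3/(-0.731) = 3137.29138…

3137.291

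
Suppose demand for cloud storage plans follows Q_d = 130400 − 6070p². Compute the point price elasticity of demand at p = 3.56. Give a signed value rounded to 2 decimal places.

dQ_d/dp = −2·6070·p = -43218.4. At p = 3.56, Q_d = 53471.248.
Ed = (dQ_d/dp)·(p/Q_d) = (-43218.4) × (3.56/53471.248) = -2.8773…

-2.88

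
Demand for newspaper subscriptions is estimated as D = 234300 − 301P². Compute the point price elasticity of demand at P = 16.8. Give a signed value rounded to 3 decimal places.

dD/dP = −2·301·P = -10113.6. At P = 16.8, D = 149345.76.
Ed = (dD/dP)·(P/D) = (-10113.6) × (16.8/149345.76) = -1.13768…

-1.138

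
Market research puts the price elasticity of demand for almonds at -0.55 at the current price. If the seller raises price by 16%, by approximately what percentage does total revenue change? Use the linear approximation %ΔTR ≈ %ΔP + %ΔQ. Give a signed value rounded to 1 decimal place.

+7.2%

%ΔQ ≈ Ed × %ΔP = (-0.55) × (+16%) = -8.8000%
%ΔTR ≈ %ΔP + %ΔQ = (+16%) + (-8.8000%) = +7.2000%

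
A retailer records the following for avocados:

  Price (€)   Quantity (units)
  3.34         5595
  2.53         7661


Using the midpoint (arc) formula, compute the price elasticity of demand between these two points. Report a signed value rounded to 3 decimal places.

%ΔQ = (7661 − 5595) / [(5595 + 7661)/2] = 2066/6628 = 0.311707…
%ΔP = (2.53 − 3.34) / [(3.34 + 2.53)/2] = -0.81/2.935 = -0.275979…
Arc Ed = %ΔQ / %ΔP = (2066/6628) / (-0.81/2.935) = -1.12946…

-1.129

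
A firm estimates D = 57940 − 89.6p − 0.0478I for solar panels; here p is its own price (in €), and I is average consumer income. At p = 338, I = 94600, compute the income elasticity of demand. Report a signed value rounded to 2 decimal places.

At the given values, D = 57940 − 89.6(338) − 0.0478(94600) = 23133.32.
∂D/∂I = -0.0478.
E = (-0.0478) × (94600/23133.32) = -0.1954…

-0.20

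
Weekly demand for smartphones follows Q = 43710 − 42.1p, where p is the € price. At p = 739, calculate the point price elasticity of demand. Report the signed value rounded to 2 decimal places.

-2.47

dQ/dp = −42.1. At p = 739, Q = 43710 − 42.1(739) = 12598.1.
Ed = (dQ/dp)·(p/Q) = −42.1 × (739/12598.1) = -2.4695…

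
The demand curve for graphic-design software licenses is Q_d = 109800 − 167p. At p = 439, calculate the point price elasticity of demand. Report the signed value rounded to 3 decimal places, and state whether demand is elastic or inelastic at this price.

dQ_d/dp = −167. At p = 439, Q_d = 109800 − 167(439) = 36487.
Ed = (dQ_d/dp)·(p/Q_d) = −167 × (439/36487) = -2.00929…
|Ed| = 2.009 > 1, so demand is elastic.

-2.009; elastic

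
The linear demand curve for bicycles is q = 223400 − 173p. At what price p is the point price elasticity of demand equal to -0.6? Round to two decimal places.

484.25

Ed = −173p/(223400 − 173p). Set this equal to -0.6:
173p = 0.6·(223400 − 173p) ⇒ 173p(1 + 0.6) = 0.6·223400
p = 0.6·223400 / (173·1.6) = 484.2485…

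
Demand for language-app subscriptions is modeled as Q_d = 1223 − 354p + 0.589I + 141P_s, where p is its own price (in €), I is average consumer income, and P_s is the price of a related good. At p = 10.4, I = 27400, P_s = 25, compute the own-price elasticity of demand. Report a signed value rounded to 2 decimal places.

At the given values, Q_d = 1223 − 354(10.4) + 0.589(27400) + 141(25) = 17205.
∂Q_d/∂p = −354.
E = (-354) × (10.4/17205) = -0.2139…

-0.21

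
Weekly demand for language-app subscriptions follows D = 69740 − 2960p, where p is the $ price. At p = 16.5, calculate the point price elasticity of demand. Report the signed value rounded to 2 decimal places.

dD/dp = −2960. At p = 16.5, D = 69740 − 2960(16.5) = 20900.
Ed = (dD/dp)·(p/D) = −2960 × (16.5/20900) = -2.3368…

-2.34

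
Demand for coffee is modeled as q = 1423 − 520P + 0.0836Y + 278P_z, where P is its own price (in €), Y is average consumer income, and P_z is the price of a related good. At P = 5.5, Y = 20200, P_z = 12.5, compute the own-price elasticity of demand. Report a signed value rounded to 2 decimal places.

-0.77

At the given values, q = 1423 − 520(5.5) + 0.0836(20200) + 278(12.5) = 3726.72.
∂q/∂P = −520.
E = (-520) × (5.5/3726.72) = -0.7674…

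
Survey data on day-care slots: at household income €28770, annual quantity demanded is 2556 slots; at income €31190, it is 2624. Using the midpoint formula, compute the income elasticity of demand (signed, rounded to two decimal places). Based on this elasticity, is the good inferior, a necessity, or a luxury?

%ΔQ = (2624 − 2556)/[( 2556 + 2624)/2] = 68/2590 = 0.026254…
%ΔIncome = (31190 − 28770)/[( 28770 + 31190)/2] = 2420/29980 = 0.080720…
E_income = (68/2590) / (2420/29980) = 0.3252…
0 < E_income < 1 ⇒ normal good, necessity.

0.33; necessity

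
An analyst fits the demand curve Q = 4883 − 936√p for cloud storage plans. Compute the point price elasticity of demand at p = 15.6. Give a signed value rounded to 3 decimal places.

-1.558

dQ/dp = −936/(2√p) = -118.491. At p = 15.6, Q = 1186.1.
Ed = (dQ/dp)·(p/Q) = (-118.491) × (15.6/1186.1) = -1.55843…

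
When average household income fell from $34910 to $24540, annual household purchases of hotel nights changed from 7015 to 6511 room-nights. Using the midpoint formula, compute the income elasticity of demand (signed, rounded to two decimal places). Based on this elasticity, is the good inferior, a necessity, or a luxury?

0.21; necessity

%ΔQ = (6511 − 7015)/[( 7015 + 6511)/2] = -504/6763 = -0.074523…
%ΔIncome = (24540 − 34910)/[( 34910 + 24540)/2] = -10370/29725 = -0.348864…
E_income = (-504/6763) / (-10370/29725) = 0.2136…
0 < E_income < 1 ⇒ normal good, necessity.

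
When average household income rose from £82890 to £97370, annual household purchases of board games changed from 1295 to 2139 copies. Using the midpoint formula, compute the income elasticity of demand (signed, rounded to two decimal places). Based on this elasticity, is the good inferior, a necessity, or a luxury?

3.06; luxury

%ΔQ = (2139 − 1295)/[( 1295 + 2139)/2] = 844/1717 = 0.491555…
%ΔIncome = (97370 − 82890)/[( 82890 + 97370)/2] = 14480/90130 = 0.160656…
E_income = (844/1717) / (14480/90130) = 3.0596…
E_income > 1 ⇒ normal good, luxury.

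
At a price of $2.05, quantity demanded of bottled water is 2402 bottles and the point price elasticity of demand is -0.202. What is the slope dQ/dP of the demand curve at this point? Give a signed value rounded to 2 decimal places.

-236.68

Ed = (dQ/dP)·(P/Q) ⇒ dQ/dP = Ed·Q/P = (-0.202)·2402/2.05 = -236.6848…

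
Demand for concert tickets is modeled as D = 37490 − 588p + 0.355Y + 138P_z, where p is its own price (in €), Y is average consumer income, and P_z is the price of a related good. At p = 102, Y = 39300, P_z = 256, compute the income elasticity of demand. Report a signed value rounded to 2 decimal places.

0.52

At the given values, D = 37490 − 588(102) + 0.355(39300) + 138(256) = 26793.5.
∂D/∂Y = 0.355.
E = (0.355) × (39300/26793.5) = 0.5207…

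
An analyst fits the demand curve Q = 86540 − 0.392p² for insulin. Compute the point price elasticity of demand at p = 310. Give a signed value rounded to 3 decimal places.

-1.542

dQ/dp = −2·0.392·p = -243.04. At p = 310, Q = 48868.8.
Ed = (dQ/dp)·(p/Q) = (-243.04) × (310/48868.8) = -1.54172…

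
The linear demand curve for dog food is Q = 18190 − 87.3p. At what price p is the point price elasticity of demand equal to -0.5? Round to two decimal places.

Ed = −87.3p/(18190 − 87.3p). Set this equal to -0.5:
87.3p = 0.5·(18190 − 87.3p) ⇒ 87.3p(1 + 0.5) = 0.5·18190
p = 0.5·18190 / (87.3·1.5) = 69.4539…

69.45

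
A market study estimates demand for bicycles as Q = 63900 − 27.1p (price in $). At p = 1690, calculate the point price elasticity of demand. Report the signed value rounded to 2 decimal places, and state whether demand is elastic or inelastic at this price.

dQ/dp = −27.1. At p = 1690, Q = 63900 − 27.1(1690) = 18101.
Ed = (dQ/dp)·(p/Q) = −27.1 × (1690/18101) = -2.5301…
|Ed| = 2.53 > 1, so demand is elastic.

-2.53; elastic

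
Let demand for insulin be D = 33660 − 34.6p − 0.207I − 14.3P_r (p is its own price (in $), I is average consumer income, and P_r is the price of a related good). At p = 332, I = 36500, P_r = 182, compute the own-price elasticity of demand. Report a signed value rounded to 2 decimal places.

-0.96

At the given values, D = 33660 − 34.6(332) − 0.207(36500) − 14.3(182) = 12014.7.
∂D/∂p = −34.6.
E = (-34.6) × (332/12014.7) = -0.9560…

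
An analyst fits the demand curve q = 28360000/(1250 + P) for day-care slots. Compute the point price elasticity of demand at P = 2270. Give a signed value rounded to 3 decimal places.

dq/dP = −28360000/(1250 + P)² = -2.28887. At P = 2270, q = 8056.82.
Ed = (dq/dP)·(P/q) = (-2.28887) × (2270/8056.82) = -0.64488…

-0.645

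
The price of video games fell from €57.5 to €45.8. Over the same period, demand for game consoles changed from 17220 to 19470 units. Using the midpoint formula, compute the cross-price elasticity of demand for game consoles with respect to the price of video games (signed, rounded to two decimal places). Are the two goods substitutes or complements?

-0.54; complements

%ΔQ_{game consoles} = (19470 − 17220)/avg = 2250/18345 = 0.122649…
%ΔP_{video games} = (45.8 − 57.5)/avg = -11.7/51.65 = -0.226524…
E_cross = (2250/18345) / (-11.7/51.65) = -0.5414…
E_cross < 0 ⇒ the goods are complements.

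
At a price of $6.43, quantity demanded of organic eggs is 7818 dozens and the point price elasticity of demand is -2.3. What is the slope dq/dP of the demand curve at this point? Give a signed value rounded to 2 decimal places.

Ed = (dq/dP)·(P/q) ⇒ dq/dP = Ed·q/P = (-2.3)·7818/6.43 = -2796.4852…

-2796.49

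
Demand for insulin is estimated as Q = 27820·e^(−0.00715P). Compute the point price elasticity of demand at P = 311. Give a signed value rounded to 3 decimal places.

dQ/dP = −0.00715·Q = -21.5251. At P = 311, Q = 3010.5.
Ed = (dQ/dP)·(P/Q) = (-21.5251) × (311/3010.5) = -2.22365

-2.224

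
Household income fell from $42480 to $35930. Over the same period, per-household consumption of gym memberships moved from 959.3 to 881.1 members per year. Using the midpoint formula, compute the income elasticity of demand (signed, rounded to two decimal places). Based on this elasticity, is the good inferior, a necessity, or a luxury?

0.51; necessity

%ΔQ = (881.1 − 959.3)/[( 959.3 + 881.1)/2] = -78.2/920.2 = -0.084981…
%ΔIncome = (35930 − 42480)/[( 42480 + 35930)/2] = -6550/39205 = -0.167070…
E_income = (-78.2/920.2) / (-6550/39205) = 0.5086…
0 < E_income < 1 ⇒ normal good, necessity.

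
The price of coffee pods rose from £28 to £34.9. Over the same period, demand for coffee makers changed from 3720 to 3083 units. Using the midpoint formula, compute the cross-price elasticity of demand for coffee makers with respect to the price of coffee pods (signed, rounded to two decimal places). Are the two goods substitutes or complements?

%ΔQ_{coffee makers} = (3083 − 3720)/avg = -637/3401.5 = -0.187270…
%ΔP_{coffee pods} = (34.9 − 28)/avg = 6.9/31.45 = 0.219395…
E_cross = (-637/3401.5) / (6.9/31.45) = -0.8535…
E_cross < 0 ⇒ the goods are complements.

-0.85; complements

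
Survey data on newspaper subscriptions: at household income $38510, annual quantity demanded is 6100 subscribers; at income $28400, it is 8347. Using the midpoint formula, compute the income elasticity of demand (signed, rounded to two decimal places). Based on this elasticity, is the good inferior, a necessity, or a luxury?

-1.03; inferior

%ΔQ = (8347 − 6100)/[( 6100 + 8347)/2] = 2247/7223.5 = 0.311068…
%ΔIncome = (28400 − 38510)/[( 38510 + 28400)/2] = -10110/33455 = -0.302196…
E_income = (2247/7223.5) / (-10110/33455) = -1.0293…
E_income < 0 ⇒ inferior good.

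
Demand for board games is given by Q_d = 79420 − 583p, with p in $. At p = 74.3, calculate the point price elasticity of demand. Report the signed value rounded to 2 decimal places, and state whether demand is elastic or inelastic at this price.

dQ_d/dp = −583. At p = 74.3, Q_d = 79420 − 583(74.3) = 36103.1.
Ed = (dQ_d/dp)·(p/Q_d) = −583 × (74.3/36103.1) = -1.1998…
|Ed| = 1.20 > 1, so demand is elastic.

-1.20; elastic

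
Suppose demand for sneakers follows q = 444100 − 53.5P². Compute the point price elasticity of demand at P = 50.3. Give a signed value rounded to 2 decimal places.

dq/dP = −2·53.5·P = -5382.1. At P = 50.3, q = 308740.185.
Ed = (dq/dP)·(P/q) = (-5382.1) × (50.3/308740.185) = -0.8768…

-0.88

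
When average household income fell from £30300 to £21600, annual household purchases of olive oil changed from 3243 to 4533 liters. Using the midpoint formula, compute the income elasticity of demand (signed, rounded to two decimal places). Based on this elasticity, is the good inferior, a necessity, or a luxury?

-0.99; inferior

%ΔQ = (4533 − 3243)/[( 3243 + 4533)/2] = 1290/3888 = 0.331790…
%ΔIncome = (21600 − 30300)/[( 30300 + 21600)/2] = -8700/25950 = -0.335260…
E_income = (1290/3888) / (-8700/25950) = -0.9896…
E_income < 0 ⇒ inferior good.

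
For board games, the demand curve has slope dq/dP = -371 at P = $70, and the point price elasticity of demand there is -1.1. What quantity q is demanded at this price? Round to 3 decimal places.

Ed = (dq/dP)·(P/q) ⇒ q = (dq/dP)·P/Ed = (-371)·70/(-1.1) = 23609.09090…

23609.091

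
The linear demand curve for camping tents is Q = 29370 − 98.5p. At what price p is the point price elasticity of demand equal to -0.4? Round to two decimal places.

85.19

Ed = −98.5p/(29370 − 98.5p). Set this equal to -0.4:
98.5p = 0.4·(29370 − 98.5p) ⇒ 98.5p(1 + 0.4) = 0.4·29370
p = 0.4·29370 / (98.5·1.4) = 85.1921…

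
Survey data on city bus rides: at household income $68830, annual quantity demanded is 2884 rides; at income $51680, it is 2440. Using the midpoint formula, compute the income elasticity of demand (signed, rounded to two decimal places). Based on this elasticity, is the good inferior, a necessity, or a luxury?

0.59; necessity

%ΔQ = (2440 − 2884)/[( 2884 + 2440)/2] = -444/2662 = -0.166791…
%ΔIncome = (51680 − 68830)/[( 68830 + 51680)/2] = -17150/60255 = -0.284623…
E_income = (-444/2662) / (-17150/60255) = 0.5860…
0 < E_income < 1 ⇒ normal good, necessity.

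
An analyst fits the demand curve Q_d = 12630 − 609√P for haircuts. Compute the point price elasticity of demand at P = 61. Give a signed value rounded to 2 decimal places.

dQ_d/dP = −609/(2√P) = -38.9872. At P = 61, Q_d = 7873.56.
Ed = (dQ_d/dP)·(P/Q_d) = (-38.9872) × (61/7873.56) = -0.3020…

-0.30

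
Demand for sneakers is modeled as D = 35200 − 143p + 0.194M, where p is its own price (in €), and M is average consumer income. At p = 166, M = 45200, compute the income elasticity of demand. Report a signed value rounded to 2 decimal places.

At the given values, D = 35200 − 143(166) + 0.194(45200) = 20230.8.
∂D/∂M = 0.194.
E = (0.194) × (45200/20230.8) = 0.4334…

0.43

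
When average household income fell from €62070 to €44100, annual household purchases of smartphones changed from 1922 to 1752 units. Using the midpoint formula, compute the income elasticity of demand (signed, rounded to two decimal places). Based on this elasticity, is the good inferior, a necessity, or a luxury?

%ΔQ = (1752 − 1922)/[( 1922 + 1752)/2] = -170/1837 = -0.092542…
%ΔIncome = (44100 − 62070)/[( 62070 + 44100)/2] = -17970/53085 = -0.338513…
E_income = (-170/1837) / (-17970/53085) = 0.2733…
0 < E_income < 1 ⇒ normal good, necessity.

0.27; necessity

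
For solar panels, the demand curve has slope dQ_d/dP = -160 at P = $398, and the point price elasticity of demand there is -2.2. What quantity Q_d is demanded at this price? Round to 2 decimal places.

28945.45

Ed = (dQ_d/dP)·(P/Q_d) ⇒ Q_d = (dQ_d/dP)·P/Ed = (-160)·398/(-2.2) = 28945.4545…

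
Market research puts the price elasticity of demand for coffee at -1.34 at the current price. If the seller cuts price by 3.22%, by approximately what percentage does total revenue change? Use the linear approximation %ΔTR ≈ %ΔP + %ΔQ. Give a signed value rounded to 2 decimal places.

%ΔQ ≈ Ed × %ΔP = (-1.34) × (-3.22%) = +4.3148%
%ΔTR ≈ %ΔP + %ΔQ = (-3.22%) + (+4.3148%) = +1.0948%

+1.09%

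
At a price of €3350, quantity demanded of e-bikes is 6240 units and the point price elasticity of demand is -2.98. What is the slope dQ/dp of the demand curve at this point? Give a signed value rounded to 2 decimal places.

-5.55

Ed = (dQ/dp)·(p/Q) ⇒ dQ/dp = Ed·Q/p = (-2.98)·6240/3350 = -5.5508…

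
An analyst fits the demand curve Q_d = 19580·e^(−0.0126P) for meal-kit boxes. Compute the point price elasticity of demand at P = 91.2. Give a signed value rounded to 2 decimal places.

dQ_d/dP = −0.0126·Q_d = -78.1856. At P = 91.2, Q_d = 6205.21.
Ed = (dQ_d/dP)·(P/Q_d) = (-78.1856) × (91.2/6205.21) = -1.1491…

-1.15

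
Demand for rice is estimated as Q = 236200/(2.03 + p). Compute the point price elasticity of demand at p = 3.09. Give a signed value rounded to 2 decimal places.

-0.60

dQ/dp = −236200/(2.03 + p)² = -9010.31. At p = 3.09, Q = 46132.8.
Ed = (dQ/dp)·(p/Q) = (-9010.31) × (3.09/46132.8) = -0.6035…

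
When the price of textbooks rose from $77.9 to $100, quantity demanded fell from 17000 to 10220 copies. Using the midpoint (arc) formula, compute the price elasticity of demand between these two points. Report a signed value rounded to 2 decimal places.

-2.01

%ΔQ = (10220 − 17000) / [(17000 + 10220)/2] = -6780/13610 = -0.498163…
%ΔP = (100 − 77.9) / [(77.9 + 100)/2] = 22.1/88.95 = 0.248454…
Arc Ed = %ΔQ / %ΔP = (-6780/13610) / (22.1/88.95) = -2.0050…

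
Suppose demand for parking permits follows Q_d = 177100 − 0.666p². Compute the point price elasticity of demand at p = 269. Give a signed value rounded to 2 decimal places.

-0.75

dQ_d/dp = −2·0.666·p = -358.308. At p = 269, Q_d = 128907.574.
Ed = (dQ_d/dp)·(p/Q_d) = (-358.308) × (269/128907.574) = -0.7477…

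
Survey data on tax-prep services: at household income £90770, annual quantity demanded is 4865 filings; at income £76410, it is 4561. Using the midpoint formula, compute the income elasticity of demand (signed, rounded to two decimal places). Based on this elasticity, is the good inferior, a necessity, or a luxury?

0.38; necessity

%ΔQ = (4561 − 4865)/[( 4865 + 4561)/2] = -304/4713 = -0.064502…
%ΔIncome = (76410 − 90770)/[( 90770 + 76410)/2] = -14360/83590 = -0.171790…
E_income = (-304/4713) / (-14360/83590) = 0.3754…
0 < E_income < 1 ⇒ normal good, necessity.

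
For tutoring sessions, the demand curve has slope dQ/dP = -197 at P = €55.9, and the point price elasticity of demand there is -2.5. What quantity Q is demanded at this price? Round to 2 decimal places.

4404.92

Ed = (dQ/dP)·(P/Q) ⇒ Q = (dQ/dP)·P/Ed = (-197)·55.9/(-2.5) = 4404.92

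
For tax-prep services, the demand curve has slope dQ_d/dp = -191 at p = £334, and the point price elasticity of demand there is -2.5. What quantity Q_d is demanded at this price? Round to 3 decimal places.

25517.600

Ed = (dQ_d/dp)·(p/Q_d) ⇒ Q_d = (dQ_d/dp)·p/Ed = (-191)·334/(-2.5) = 25517.6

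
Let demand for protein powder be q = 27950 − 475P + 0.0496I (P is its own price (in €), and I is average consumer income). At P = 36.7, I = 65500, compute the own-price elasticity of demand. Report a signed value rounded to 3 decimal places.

-1.266

At the given values, q = 27950 − 475(36.7) + 0.0496(65500) = 13766.3.
∂q/∂P = −475.
E = (-475) × (36.7/13766.3) = -1.26631…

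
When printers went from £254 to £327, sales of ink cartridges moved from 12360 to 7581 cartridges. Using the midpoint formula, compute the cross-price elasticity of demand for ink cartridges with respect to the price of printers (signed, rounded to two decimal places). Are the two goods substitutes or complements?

%ΔQ_{ink cartridges} = (7581 − 12360)/avg = -4779/9970.5 = -0.479313…
%ΔP_{printers} = (327 − 254)/avg = 73/290.5 = 0.251290…
E_cross = (-4779/9970.5) / (73/290.5) = -1.9074…
E_cross < 0 ⇒ the goods are complements.

-1.91; complements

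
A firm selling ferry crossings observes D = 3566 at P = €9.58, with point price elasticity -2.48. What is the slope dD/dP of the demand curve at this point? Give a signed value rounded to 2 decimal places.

Ed = (dD/dP)·(P/D) ⇒ dD/dP = Ed·D/P = (-2.48)·3566/9.58 = -923.1398…

-923.14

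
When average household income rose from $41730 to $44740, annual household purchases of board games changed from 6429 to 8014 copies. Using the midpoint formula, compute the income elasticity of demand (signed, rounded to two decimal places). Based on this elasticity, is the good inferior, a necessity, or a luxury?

%ΔQ = (8014 − 6429)/[( 6429 + 8014)/2] = 1585/7221.5 = 0.219483…
%ΔIncome = (44740 − 41730)/[( 41730 + 44740)/2] = 3010/43235 = 0.069619…
E_income = (1585/7221.5) / (3010/43235) = 3.1526…
E_income > 1 ⇒ normal good, luxury.

3.15; luxury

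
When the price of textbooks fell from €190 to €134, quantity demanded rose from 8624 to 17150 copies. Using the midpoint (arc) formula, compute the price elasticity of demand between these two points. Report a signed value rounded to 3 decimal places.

-1.914

%ΔQ = (17150 − 8624) / [(8624 + 17150)/2] = 8526/12887 = 0.661596…
%ΔP = (134 − 190) / [(190 + 134)/2] = -56/162 = -0.345679…
Arc Ed = %ΔQ / %ΔP = (8526/12887) / (-56/162) = -1.91390…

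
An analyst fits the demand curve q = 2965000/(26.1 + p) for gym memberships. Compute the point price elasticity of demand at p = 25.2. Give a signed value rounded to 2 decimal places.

-0.49

dq/dp = −2965000/(26.1 + p)² = -1126.65. At p = 25.2, q = 57797.3.
Ed = (dq/dp)·(p/q) = (-1126.65) × (25.2/57797.3) = -0.4912…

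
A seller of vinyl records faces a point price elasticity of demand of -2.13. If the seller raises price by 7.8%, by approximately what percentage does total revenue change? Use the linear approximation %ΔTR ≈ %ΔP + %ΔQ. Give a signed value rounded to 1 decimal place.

-8.8%

%ΔQ ≈ Ed × %ΔP = (-2.13) × (+7.8%) = -16.6140%
%ΔTR ≈ %ΔP + %ΔQ = (+7.8%) + (-16.6140%) = -8.8140%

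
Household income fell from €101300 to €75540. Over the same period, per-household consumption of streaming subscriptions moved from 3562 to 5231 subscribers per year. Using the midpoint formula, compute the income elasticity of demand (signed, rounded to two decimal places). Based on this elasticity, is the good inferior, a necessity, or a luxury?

-1.30; inferior

%ΔQ = (5231 − 3562)/[( 3562 + 5231)/2] = 1669/4396.5 = 0.379620…
%ΔIncome = (75540 − 101300)/[( 101300 + 75540)/2] = -25760/88420 = -0.291336…
E_income = (1669/4396.5) / (-25760/88420) = -1.3030…
E_income < 0 ⇒ inferior good.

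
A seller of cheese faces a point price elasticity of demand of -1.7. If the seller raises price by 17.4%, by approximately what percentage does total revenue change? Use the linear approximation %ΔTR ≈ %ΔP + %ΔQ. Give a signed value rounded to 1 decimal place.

-12.2%

%ΔQ ≈ Ed × %ΔP = (-1.7) × (+17.4%) = -29.5800%
%ΔTR ≈ %ΔP + %ΔQ = (+17.4%) + (-29.5800%) = -12.1800%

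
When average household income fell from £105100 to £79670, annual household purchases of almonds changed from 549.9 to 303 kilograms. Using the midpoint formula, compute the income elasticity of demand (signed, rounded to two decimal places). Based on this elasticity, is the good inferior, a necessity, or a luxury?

2.10; luxury

%ΔQ = (303 − 549.9)/[( 549.9 + 303)/2] = -246.9/426.45 = -0.578965…
%ΔIncome = (79670 − 105100)/[( 105100 + 79670)/2] = -25430/92385 = -0.275261…
E_income = (-246.9/426.45) / (-25430/92385) = 2.1033…
E_income > 1 ⇒ normal good, luxury.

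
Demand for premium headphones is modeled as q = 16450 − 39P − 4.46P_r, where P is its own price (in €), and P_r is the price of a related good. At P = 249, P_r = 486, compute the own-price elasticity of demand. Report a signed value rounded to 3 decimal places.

-2.124

At the given values, q = 16450 − 39(249) − 4.46(486) = 4571.44.
∂q/∂P = −39.
E = (-39) × (249/4571.44) = -2.12427…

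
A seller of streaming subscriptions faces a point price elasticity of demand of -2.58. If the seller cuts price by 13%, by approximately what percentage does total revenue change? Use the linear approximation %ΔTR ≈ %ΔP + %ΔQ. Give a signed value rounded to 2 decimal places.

%ΔQ ≈ Ed × %ΔP = (-2.58) × (-13%) = +33.5400%
%ΔTR ≈ %ΔP + %ΔQ = (-13%) + (+33.5400%) = +20.5400%

+20.54%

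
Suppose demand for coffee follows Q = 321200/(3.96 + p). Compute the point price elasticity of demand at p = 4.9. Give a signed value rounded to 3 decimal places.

-0.553

dQ/dp = −321200/(3.96 + p)² = -4091.74. At p = 4.9, Q = 36252.8.
Ed = (dQ/dp)·(p/Q) = (-4091.74) × (4.9/36252.8) = -0.55304…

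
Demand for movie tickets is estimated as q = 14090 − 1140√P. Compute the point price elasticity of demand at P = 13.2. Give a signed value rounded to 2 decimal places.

dq/dP = −1140/(2√P) = -156.887. At P = 13.2, q = 9948.17.
Ed = (dq/dP)·(P/q) = (-156.887) × (13.2/9948.17) = -0.2081…

-0.21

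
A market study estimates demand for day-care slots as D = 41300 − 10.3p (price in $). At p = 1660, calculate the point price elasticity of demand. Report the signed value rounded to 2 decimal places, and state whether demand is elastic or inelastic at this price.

-0.71; inelastic

dD/dp = −10.3. At p = 1660, D = 41300 − 10.3(1660) = 24202.
Ed = (dD/dp)·(p/D) = −10.3 × (1660/24202) = -0.7064…
|Ed| = 0.71 < 1, so demand is inelastic.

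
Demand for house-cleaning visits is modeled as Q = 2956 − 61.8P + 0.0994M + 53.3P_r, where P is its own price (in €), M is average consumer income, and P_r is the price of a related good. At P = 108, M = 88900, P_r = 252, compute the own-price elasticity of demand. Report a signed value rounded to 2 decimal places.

-0.36

At the given values, Q = 2956 − 61.8(108) + 0.0994(88900) + 53.3(252) = 18549.86.
∂Q/∂P = −61.8.
E = (-61.8) × (108/18549.86) = -0.3598…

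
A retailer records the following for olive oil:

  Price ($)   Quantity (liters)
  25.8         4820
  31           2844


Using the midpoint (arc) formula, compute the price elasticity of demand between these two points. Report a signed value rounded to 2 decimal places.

-2.82

%ΔQ = (2844 − 4820) / [(4820 + 2844)/2] = -1976/3832 = -0.515657…
%ΔP = (31 − 25.8) / [(25.8 + 31)/2] = 5.2/28.4 = 0.183098…
Arc Ed = %ΔQ / %ΔP = (-1976/3832) / (5.2/28.4) = -2.8162…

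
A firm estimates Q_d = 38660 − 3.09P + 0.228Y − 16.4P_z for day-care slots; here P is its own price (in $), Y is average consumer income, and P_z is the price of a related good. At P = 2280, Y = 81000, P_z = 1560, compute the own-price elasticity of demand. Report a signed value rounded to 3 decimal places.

-0.288

At the given values, Q_d = 38660 − 3.09(2280) + 0.228(81000) − 16.4(1560) = 24498.8.
∂Q_d/∂P = −3.09.
E = (-3.09) × (2280/24498.8) = -0.28757…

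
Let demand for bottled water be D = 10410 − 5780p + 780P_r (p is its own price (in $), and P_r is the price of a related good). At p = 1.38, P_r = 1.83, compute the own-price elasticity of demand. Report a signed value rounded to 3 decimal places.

-2.066

At the given values, D = 10410 − 5780(1.38) + 780(1.83) = 3861.
∂D/∂p = −5780.
E = (-5780) × (1.38/3861) = -2.06588…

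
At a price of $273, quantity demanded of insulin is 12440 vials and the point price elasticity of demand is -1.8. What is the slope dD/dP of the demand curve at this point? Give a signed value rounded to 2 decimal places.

Ed = (dD/dP)·(P/D) ⇒ dD/dP = Ed·D/P = (-1.8)·12440/273 = -82.0219…

-82.02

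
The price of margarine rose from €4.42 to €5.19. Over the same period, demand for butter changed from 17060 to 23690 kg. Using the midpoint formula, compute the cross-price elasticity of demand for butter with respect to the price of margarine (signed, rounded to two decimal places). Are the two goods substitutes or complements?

%ΔQ_{butter} = (23690 − 17060)/avg = 6630/20375 = 0.325398…
%ΔP_{margarine} = (5.19 − 4.42)/avg = 0.77/4.805 = 0.160249…
E_cross = (6630/20375) / (0.77/4.805) = 2.0305…
E_cross > 0 ⇒ the goods are substitutes.

2.03; substitutes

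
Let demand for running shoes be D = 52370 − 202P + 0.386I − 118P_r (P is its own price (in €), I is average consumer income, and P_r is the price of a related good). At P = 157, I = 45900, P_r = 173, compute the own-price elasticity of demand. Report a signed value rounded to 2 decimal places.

At the given values, D = 52370 − 202(157) + 0.386(45900) − 118(173) = 17959.4.
∂D/∂P = −202.
E = (-202) × (157/17959.4) = -1.7658…

-1.77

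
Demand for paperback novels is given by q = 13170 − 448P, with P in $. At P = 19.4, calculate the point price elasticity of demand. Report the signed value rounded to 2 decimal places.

dq/dP = −448. At P = 19.4, q = 13170 − 448(19.4) = 4478.8.
Ed = (dq/dP)·(P/q) = −448 × (19.4/4478.8) = -1.9405…

-1.94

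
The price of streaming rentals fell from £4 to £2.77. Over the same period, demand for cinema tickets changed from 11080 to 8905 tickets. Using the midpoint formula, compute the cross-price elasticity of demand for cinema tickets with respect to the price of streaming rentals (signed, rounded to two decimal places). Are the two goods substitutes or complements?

%ΔQ_{cinema tickets} = (8905 − 11080)/avg = -2175/9992.5 = -0.217663…
%ΔP_{streaming rentals} = (2.77 − 4)/avg = -1.23/3.385 = -0.363367…
E_cross = (-2175/9992.5) / (-1.23/3.385) = 0.5990…
E_cross > 0 ⇒ the goods are substitutes.

0.60; substitutes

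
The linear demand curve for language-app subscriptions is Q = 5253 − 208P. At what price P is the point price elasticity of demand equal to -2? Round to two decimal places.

Ed = −208P/(5253 − 208P). Set this equal to -2:
208P = 2·(5253 − 208P) ⇒ 208P(1 + 2) = 2·5253
P = 2·5253 / (208·3) = 16.8365…

16.84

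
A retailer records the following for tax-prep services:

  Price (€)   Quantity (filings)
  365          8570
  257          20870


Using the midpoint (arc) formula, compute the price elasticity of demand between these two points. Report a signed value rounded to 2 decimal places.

-2.41

%ΔQ = (20870 − 8570) / [(8570 + 20870)/2] = 12300/14720 = 0.835597…
%ΔP = (257 − 365) / [(365 + 257)/2] = -108/311 = -0.347266…
Arc Ed = %ΔQ / %ΔP = (12300/14720) / (-108/311) = -2.4062…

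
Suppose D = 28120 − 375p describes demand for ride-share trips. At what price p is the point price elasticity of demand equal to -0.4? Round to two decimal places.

Ed = −375p/(28120 − 375p). Set this equal to -0.4:
375p = 0.4·(28120 − 375p) ⇒ 375p(1 + 0.4) = 0.4·28120
p = 0.4·28120 / (375·1.4) = 21.4247…

21.42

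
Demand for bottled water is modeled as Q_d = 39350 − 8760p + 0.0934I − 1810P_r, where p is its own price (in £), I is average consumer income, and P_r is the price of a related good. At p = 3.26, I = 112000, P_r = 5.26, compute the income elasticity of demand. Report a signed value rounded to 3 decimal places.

0.892

At the given values, Q_d = 39350 − 8760(3.26) + 0.0934(112000) − 1810(5.26) = 11732.6.
∂Q_d/∂I = 0.0934.
E = (0.0934) × (112000/11732.6) = 0.89160…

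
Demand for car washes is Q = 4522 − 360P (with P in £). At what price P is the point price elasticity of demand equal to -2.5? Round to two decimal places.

Ed = −360P/(4522 − 360P). Set this equal to -2.5:
360P = 2.5·(4522 − 360P) ⇒ 360P(1 + 2.5) = 2.5·4522
P = 2.5·4522 / (360·3.5) = 8.9722…

8.97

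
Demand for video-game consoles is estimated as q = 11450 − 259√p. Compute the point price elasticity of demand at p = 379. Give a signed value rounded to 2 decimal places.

dq/dp = −259/(2√p) = -6.65197. At p = 379, q = 6407.81.
Ed = (dq/dp)·(p/q) = (-6.65197) × (379/6407.81) = -0.3934…

-0.39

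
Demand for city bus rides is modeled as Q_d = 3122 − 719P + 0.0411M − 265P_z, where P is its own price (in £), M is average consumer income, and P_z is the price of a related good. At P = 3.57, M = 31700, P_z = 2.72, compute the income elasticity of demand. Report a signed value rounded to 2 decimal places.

At the given values, Q_d = 3122 − 719(3.57) + 0.0411(31700) − 265(2.72) = 1137.24.
∂Q_d/∂M = 0.0411.
E = (0.0411) × (31700/1137.24) = 1.1456…

1.15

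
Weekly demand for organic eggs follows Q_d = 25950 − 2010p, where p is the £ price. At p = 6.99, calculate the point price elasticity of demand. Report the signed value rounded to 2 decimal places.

dQ_d/dp = −2010. At p = 6.99, Q_d = 25950 − 2010(6.99) = 11900.1.
Ed = (dQ_d/dp)·(p/Q_d) = −2010 × (6.99/11900.1) = -1.1806…

-1.18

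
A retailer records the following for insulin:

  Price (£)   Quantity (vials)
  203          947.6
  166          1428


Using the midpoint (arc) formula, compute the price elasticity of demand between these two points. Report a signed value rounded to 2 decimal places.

-2.02

%ΔQ = (1428 − 947.6) / [(947.6 + 1428)/2] = 480.4/1187.8 = 0.404445…
%ΔP = (166 − 203) / [(203 + 166)/2] = -37/184.5 = -0.200542…
Arc Ed = %ΔQ / %ΔP = (480.4/1187.8) / (-37/184.5) = -2.0167…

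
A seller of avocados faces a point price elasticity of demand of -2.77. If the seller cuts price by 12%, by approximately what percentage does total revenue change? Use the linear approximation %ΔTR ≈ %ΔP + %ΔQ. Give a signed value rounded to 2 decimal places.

+21.24%

%ΔQ ≈ Ed × %ΔP = (-2.77) × (-12%) = +33.2400%
%ΔTR ≈ %ΔP + %ΔQ = (-12%) + (+33.2400%) = +21.2400%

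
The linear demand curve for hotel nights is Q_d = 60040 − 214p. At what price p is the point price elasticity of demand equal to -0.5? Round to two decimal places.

Ed = −214p/(60040 − 214p). Set this equal to -0.5:
214p = 0.5·(60040 − 214p) ⇒ 214p(1 + 0.5) = 0.5·60040
p = 0.5·60040 / (214·1.5) = 93.5202…

93.52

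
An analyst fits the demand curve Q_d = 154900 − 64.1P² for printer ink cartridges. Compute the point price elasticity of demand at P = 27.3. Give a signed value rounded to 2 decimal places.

dQ_d/dP = −2·64.1·P = -3499.86. At P = 27.3, Q_d = 107126.911.
Ed = (dQ_d/dP)·(P/Q_d) = (-3499.86) × (27.3/107126.911) = -0.8918…

-0.89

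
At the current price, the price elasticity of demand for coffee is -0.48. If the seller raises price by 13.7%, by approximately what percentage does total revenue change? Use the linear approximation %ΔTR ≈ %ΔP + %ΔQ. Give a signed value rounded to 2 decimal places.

+7.12%

%ΔQ ≈ Ed × %ΔP = (-0.48) × (+13.7%) = -6.5760%
%ΔTR ≈ %ΔP + %ΔQ = (+13.7%) + (-6.5760%) = +7.1240%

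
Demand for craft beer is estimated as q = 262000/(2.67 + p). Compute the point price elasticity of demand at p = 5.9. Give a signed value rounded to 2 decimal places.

-0.69

dq/dp = −262000/(2.67 + p)² = -3567.3. At p = 5.9, q = 30571.8.
Ed = (dq/dp)·(p/q) = (-3567.3) × (5.9/30571.8) = -0.6884…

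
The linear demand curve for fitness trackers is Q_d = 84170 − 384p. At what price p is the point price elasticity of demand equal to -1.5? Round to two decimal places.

131.52

Ed = −384p/(84170 − 384p). Set this equal to -1.5:
384p = 1.5·(84170 − 384p) ⇒ 384p(1 + 1.5) = 1.5·84170
p = 1.5·84170 / (384·2.5) = 131.5156…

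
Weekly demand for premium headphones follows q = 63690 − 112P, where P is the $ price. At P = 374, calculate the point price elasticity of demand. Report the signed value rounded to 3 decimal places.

-1.921

dq/dP = −112. At P = 374, q = 63690 − 112(374) = 21802.
Ed = (dq/dP)·(P/q) = −112 × (374/21802) = -1.92129…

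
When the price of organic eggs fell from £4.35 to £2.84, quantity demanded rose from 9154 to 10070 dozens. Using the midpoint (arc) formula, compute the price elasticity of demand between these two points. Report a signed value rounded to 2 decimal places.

-0.23

%ΔQ = (10070 − 9154) / [(9154 + 10070)/2] = 916/9612 = 0.095297…
%ΔP = (2.84 − 4.35) / [(4.35 + 2.84)/2] = -1.51/3.595 = -0.420027…
Arc Ed = %ΔQ / %ΔP = (916/9612) / (-1.51/3.595) = -0.2268…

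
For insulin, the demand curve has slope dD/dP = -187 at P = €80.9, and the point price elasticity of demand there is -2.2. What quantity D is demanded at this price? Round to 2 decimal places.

6876.50

Ed = (dD/dP)·(P/D) ⇒ D = (dD/dP)·P/Ed = (-187)·80.9/(-2.2) = 6876.5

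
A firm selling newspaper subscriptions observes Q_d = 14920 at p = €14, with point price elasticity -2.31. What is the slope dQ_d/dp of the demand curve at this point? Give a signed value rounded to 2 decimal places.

Ed = (dQ_d/dp)·(p/Q_d) ⇒ dQ_d/dp = Ed·Q_d/p = (-2.31)·14920/14 = -2461.8

-2461.80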